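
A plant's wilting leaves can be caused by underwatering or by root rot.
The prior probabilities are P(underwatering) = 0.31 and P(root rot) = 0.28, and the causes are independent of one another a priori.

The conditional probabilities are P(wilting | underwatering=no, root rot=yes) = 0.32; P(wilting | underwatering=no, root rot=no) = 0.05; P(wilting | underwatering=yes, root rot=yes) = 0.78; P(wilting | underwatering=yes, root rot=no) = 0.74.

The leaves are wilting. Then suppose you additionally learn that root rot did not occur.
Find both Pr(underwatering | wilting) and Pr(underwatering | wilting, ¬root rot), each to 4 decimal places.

Sum P(wilting|·) weighted by the priors over the 4 (underwatering, root rot) configurations:
  P(wilting) = 0.05*0.69*0.72 + 0.32*0.69*0.28 + 0.74*0.31*0.72 + 0.78*0.31*0.28
        = 0.024840 + 0.061824 + 0.165168 + 0.067704 = 0.319536
Configurations with underwatering contribute 0.232872, so
  P(underwatering | wilting) = 0.232872 / 0.319536 ≈ 0.7288

Now also conditioning on root rot≠true:
Sum P(wilting|·) weighted by the priors over both values of underwatering:
  P(wilting | ¬root rot) = 0.05×0.69 + 0.74×0.31
        = 0.034500 + 0.229400 = 0.263900
Keeping only the underwatering-present terms gives 0.229400, so
  P(underwatering | wilting, ¬root rot) = 0.229400 / 0.263900 ≈ 0.8693
Ruling out root rot raises the posterior on underwatering — the flip side of explaining away.

Pr(underwatering | wilting) ≈ 0.7288; Pr(underwatering | wilting, ¬root rot) ≈ 0.8693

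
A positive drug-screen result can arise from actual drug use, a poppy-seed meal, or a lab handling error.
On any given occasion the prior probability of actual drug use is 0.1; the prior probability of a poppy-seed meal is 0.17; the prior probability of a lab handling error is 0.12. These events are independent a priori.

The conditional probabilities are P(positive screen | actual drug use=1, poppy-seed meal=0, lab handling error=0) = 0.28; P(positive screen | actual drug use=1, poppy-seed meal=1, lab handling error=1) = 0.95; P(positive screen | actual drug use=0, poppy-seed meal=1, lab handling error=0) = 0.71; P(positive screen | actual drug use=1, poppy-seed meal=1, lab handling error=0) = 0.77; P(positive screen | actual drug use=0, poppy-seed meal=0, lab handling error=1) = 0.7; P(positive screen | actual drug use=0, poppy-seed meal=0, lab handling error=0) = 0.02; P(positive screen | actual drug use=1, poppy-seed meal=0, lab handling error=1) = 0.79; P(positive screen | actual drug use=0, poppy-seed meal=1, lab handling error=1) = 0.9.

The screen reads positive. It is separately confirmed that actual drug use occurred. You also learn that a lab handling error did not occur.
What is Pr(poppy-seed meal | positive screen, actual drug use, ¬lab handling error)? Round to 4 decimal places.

Pr(poppy-seed meal | positive screen, actual drug use, ¬lab handling error) ≈ 0.3603

P(positive screen | actual drug use, ¬lab handling error) = 0.28·0.83 + 0.77·0.17 = 0.232400 + 0.130900 = 0.363300
The poppy-seed meal-present share is 0.77·0.17 = 0.130900.
Hence the posterior is 0.130900/0.363300 ≈ 0.3603.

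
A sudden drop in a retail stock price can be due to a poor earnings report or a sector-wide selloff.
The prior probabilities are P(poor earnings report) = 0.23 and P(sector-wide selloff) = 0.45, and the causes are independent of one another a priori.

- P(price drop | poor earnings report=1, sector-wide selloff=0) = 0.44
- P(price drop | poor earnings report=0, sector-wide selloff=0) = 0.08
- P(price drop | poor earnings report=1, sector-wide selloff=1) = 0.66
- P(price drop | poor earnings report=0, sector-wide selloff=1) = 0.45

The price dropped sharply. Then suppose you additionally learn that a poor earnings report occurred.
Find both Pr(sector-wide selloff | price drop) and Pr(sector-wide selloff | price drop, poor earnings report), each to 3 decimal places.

Pr(sector-wide selloff | price drop) ≈ 0.715; Pr(sector-wide selloff | price drop, poor earnings report) ≈ 0.551

Weight on sector-wide selloff=true, given the evidence: 0.155925 + 0.068310 = 0.224235
The normalizing constant is 0.08*0.77*0.55 + 0.45*0.77*0.45 + 0.44*0.23*0.55 + 0.66*0.23*0.45 = 0.313775
Posterior = 0.224235 / 0.313775 ≈ 0.715

Now condition on the additional information:
For the numerator, keep only sector-wide selloff=true terms: 0.66*0.45 = 0.297000
Denominator P(price drop | poor earnings report): 0.44*0.55 + 0.66*0.45 = 0.539000
P(sector-wide selloff | price drop, poor earnings report) = 0.297000/0.539000 ≈ 0.551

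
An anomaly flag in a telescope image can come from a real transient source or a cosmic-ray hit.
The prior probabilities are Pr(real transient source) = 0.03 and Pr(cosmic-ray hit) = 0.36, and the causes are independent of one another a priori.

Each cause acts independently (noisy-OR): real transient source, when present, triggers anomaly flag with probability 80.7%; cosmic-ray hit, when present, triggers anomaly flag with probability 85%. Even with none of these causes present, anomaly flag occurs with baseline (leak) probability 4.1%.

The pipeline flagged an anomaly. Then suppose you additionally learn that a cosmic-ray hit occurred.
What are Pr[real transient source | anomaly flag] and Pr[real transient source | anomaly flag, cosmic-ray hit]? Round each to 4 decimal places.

Pr[real transient source | anomaly flag] ≈ 0.0746; Pr[real transient source | anomaly flag, cosmic-ray hit] ≈ 0.0339

Under noisy-OR, P(anomaly flag | causes) = 1 − (1−0.041)·∏(1−qᵢ) over the active causes.
For the numerator, keep only real transient source=true terms: 0.015646 + 0.010500 = 0.026146
Denominator P(anomaly flag): 0.041*0.97*0.64 + 0.85615*0.97*0.36 + 0.814913*0.03*0.64 + 0.972237*0.03*0.36 = 0.350567
Posterior = 0.026146 / 0.350567 ≈ 0.0746

With the extra evidence:
Numerator (weight on configurations with real transient source): 0.972237×0.03 = 0.029167
The normalizing constant is 0.85615×0.97 + 0.972237×0.03 = 0.859632
Posterior = 0.029167 / 0.859632 ≈ 0.0339
Conditioning on cosmic-ray hit lowers the posterior on real transient source: the classic explaining-away effect in a common-effect structure.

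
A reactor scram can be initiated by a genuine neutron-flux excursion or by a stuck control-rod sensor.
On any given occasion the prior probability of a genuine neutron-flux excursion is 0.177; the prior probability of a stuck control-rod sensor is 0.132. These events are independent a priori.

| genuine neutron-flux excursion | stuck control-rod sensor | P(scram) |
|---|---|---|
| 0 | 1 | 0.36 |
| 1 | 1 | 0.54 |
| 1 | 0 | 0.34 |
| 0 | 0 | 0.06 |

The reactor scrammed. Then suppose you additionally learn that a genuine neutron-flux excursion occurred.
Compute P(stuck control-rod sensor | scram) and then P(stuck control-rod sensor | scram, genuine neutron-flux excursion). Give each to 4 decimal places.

P(stuck control-rod sensor | scram) ≈ 0.3523; P(stuck control-rod sensor | scram, genuine neutron-flux excursion) ≈ 0.1945

Enumerate the 4 (genuine neutron-flux excursion, stuck control-rod sensor) configurations and weight by the priors:
  P(scram) = 0.06*0.823*0.868 + 0.36*0.823*0.132 + 0.34*0.177*0.868 + 0.54*0.177*0.132
        = 0.042862 + 0.039109 + 0.052236 + 0.012617 = 0.146824
Keeping only the stuck control-rod sensor-present terms gives 0.051726, so
  P(stuck control-rod sensor | scram) = 0.051726 / 0.146824 ≈ 0.3523

Now condition on the additional information:
Numerator (weight on configurations with stuck control-rod sensor): 0.54*0.132 = 0.071280
The normalizing constant is 0.34*0.868 + 0.54*0.132 = 0.366400
P(stuck control-rod sensor | scram, genuine neutron-flux excursion) = 0.071280/0.366400 ≈ 0.1945
This is intercausal reasoning (explaining away): once genuine neutron-flux excursion accounts for the scram, stuck control-rod sensor becomes less likely.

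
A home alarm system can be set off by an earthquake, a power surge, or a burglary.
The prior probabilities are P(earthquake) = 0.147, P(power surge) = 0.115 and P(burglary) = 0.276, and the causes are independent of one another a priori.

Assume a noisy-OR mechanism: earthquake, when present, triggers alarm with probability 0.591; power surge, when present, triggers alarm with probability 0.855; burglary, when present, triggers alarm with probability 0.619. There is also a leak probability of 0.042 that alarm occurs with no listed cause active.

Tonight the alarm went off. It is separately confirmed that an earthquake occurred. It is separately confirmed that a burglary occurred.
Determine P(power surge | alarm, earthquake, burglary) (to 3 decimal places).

P(power surge | alarm, earthquake, burglary) ≈ 0.130

Under noisy-OR, P(alarm | causes) = 1 − (1−0.042)·∏(1−qᵢ) over the active causes.
P(alarm | earthquake, burglary) = 0.850716×0.885 + 0.978354×0.115 = 0.752884 + 0.112511 = 0.865395
Of this, 0.112511 comes from 0.978354×0.115 (the power surge=true cases).
P(power surge | alarm, earthquake, burglary) = 0.112511 / 0.865395 ≈ 0.130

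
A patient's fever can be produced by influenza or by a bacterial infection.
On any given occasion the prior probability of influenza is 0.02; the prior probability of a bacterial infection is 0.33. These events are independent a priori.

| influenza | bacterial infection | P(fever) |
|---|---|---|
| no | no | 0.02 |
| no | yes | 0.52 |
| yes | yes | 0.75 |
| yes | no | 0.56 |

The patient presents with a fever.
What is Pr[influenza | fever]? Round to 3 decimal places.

Numerator (weight on configurations with influenza): 0.007504 + 0.004950 = 0.012454
The normalizing constant is 0.02×0.98×0.67 + 0.52×0.98×0.33 + 0.56×0.02×0.67 + 0.75×0.02×0.33 = 0.193754
Posterior = 0.012454 / 0.193754 ≈ 0.064

Pr[influenza | fever] ≈ 0.064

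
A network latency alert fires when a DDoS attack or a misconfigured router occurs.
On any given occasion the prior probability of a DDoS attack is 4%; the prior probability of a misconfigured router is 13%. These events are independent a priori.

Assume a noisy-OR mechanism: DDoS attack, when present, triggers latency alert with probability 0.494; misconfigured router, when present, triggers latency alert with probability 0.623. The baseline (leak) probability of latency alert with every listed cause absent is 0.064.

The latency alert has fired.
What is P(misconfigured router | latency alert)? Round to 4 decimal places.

Under noisy-OR, P(latency alert | causes) = 1 − (1−0.064)·∏(1−qᵢ) over the active causes.
P(latency alert) = 0.064·0.96·0.87 + 0.647128·0.96·0.13 + 0.526384·0.04·0.87 + 0.821447·0.04·0.13 = 0.053453 + 0.080762 + 0.018318 + 0.004272 = 0.156805
The misconfigured router-present share is 0.080762 + 0.004272 = 0.085034.
Hence the posterior is 0.085034/0.156805 ≈ 0.5423.

P(misconfigured router | latency alert) ≈ 0.5423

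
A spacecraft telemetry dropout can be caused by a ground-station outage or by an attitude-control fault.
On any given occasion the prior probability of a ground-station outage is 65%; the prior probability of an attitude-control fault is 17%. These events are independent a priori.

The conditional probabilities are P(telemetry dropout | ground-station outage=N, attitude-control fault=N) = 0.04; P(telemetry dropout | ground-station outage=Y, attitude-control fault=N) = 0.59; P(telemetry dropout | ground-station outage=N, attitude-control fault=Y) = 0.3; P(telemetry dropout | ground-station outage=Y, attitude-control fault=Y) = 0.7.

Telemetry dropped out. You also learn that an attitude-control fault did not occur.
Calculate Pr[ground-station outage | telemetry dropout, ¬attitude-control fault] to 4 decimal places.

P(telemetry dropout | ¬attitude-control fault) = 0.04·0.35 + 0.59·0.65 = 0.014000 + 0.383500 = 0.397500
The ground-station outage-present share is 0.59·0.65 = 0.383500.
Hence the posterior is 0.383500/0.397500 ≈ 0.9648.

Pr[ground-station outage | telemetry dropout, ¬attitude-control fault] ≈ 0.9648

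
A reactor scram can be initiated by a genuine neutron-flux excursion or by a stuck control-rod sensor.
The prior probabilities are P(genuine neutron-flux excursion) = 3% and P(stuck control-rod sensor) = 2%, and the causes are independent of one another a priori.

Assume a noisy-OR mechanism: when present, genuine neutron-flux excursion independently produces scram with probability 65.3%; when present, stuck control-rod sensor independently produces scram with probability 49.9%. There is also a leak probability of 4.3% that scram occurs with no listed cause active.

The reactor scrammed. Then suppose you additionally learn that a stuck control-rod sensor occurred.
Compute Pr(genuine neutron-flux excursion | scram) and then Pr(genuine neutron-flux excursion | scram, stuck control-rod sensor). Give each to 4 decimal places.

Under noisy-OR, P(scram | causes) = 1 − (1−0.043)·∏(1−qᵢ) over the active causes.
By total probability over the 4 (genuine neutron-flux excursion, stuck control-rod sensor) configurations:
  P(scram) = 0.043·0.97·0.98 + 0.520543·0.97·0.02 + 0.667921·0.03·0.98 + 0.833628·0.03·0.02
        = 0.040876 + 0.010099 + 0.019637 + 0.000500 = 0.071112
The terms with genuine neutron-flux excursion present sum to 0.020137, so
  P(genuine neutron-flux excursion | scram) = 0.020137 / 0.071112 ≈ 0.2832

Now condition on the additional information:
P(scram | stuck control-rod sensor) = 0.520543×0.97 + 0.833628×0.03 = 0.504927 + 0.025009 = 0.529936
The genuine neutron-flux excursion-present share is 0.833628×0.03 = 0.025009.
Hence the posterior is 0.025009/0.529936 ≈ 0.0472.
— stuck control-rod sensor explains away the evidence for genuine neutron-flux excursion.

Pr(genuine neutron-flux excursion | scram) ≈ 0.2832; Pr(genuine neutron-flux excursion | scram, stuck control-rod sensor) ≈ 0.0472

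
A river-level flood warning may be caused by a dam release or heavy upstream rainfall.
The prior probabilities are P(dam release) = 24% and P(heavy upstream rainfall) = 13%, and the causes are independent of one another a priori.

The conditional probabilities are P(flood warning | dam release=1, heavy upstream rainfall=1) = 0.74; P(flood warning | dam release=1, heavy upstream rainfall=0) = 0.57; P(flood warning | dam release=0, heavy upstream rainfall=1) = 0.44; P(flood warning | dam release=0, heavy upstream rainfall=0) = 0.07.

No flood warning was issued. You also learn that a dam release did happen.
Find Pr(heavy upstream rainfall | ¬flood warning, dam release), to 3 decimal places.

Pr(heavy upstream rainfall | ¬flood warning, dam release) ≈ 0.083

P(¬flood warning | dam release) = 0.43×0.87 + 0.26×0.13 = 0.374100 + 0.033800 = 0.407900
The heavy upstream rainfall-present share is 0.26×0.13 = 0.033800.
P(heavy upstream rainfall | ¬flood warning, dam release) = 0.033800 / 0.407900 ≈ 0.083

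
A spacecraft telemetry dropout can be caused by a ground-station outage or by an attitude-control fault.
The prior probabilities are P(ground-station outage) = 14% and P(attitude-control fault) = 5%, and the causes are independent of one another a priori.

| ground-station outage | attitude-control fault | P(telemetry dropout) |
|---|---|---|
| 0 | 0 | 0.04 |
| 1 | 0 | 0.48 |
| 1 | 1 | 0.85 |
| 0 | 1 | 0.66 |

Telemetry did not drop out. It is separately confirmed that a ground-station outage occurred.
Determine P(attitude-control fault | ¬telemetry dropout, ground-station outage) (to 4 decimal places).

P(attitude-control fault | ¬telemetry dropout, ground-station outage) ≈ 0.0150

Numerator (weight on configurations with attitude-control fault): 0.15·0.05 = 0.007500
The normalizing constant is 0.52·0.95 + 0.15·0.05 = 0.501500
Posterior = 0.007500 / 0.501500 ≈ 0.0150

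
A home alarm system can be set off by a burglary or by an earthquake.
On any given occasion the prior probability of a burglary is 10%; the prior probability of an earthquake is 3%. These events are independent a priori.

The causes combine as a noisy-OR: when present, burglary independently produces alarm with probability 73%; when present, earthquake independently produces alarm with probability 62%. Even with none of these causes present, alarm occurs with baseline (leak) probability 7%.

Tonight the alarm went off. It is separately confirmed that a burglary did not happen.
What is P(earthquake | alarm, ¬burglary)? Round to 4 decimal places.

P(earthquake | alarm, ¬burglary) ≈ 0.2222

Under noisy-OR, P(alarm | causes) = 1 − (1−0.07)·∏(1−qᵢ) over the active causes.
P(alarm | ¬burglary) = 0.07*0.97 + 0.6466*0.03 = 0.067900 + 0.019398 = 0.087298
Of this, 0.019398 comes from 0.6466*0.03 (the earthquake=true cases).
Hence the posterior is 0.019398/0.087298 ≈ 0.2222.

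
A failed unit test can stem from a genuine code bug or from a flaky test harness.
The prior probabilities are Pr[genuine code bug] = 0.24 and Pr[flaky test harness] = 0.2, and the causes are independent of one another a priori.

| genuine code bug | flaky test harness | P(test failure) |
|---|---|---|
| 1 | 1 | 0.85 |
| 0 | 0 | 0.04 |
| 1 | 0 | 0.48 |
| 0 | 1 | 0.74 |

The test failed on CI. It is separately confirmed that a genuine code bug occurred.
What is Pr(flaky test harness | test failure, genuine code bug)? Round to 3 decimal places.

P(test failure | genuine code bug) = 0.48·0.8 + 0.85·0.2 = 0.384000 + 0.170000 = 0.554000
Restricting to configurations with flaky test harness present: 0.85·0.2 = 0.170000.
P(flaky test harness | test failure, genuine code bug) = 0.170000 / 0.554000 ≈ 0.307

Pr(flaky test harness | test failure, genuine code bug) ≈ 0.307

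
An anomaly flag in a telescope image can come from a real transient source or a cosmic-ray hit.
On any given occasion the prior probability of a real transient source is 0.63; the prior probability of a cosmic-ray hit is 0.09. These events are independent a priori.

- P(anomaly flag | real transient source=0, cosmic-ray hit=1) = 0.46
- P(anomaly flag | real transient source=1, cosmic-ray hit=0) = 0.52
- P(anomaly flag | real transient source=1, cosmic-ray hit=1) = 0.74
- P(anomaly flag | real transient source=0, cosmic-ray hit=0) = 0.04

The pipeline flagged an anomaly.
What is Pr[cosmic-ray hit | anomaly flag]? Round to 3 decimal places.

P(anomaly flag) = 0.04·0.37·0.91 + 0.46·0.37·0.09 + 0.52·0.63·0.91 + 0.74·0.63·0.09 = 0.013468 + 0.015318 + 0.298116 + 0.041958 = 0.368860
Restricting to configurations with cosmic-ray hit present: 0.015318 + 0.041958 = 0.057276.
Hence the posterior is 0.057276/0.368860 ≈ 0.155.

Pr[cosmic-ray hit | anomaly flag] ≈ 0.155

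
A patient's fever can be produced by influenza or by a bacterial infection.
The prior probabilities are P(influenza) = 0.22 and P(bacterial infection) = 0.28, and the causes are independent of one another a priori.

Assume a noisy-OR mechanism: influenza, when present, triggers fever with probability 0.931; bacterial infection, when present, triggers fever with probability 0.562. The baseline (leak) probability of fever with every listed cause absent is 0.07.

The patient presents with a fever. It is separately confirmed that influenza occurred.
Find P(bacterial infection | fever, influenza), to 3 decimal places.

Under noisy-OR, P(fever | causes) = 1 − (1−0.07)·∏(1−qᵢ) over the active causes.
P(fever | influenza) = 0.93583·0.72 + 0.971894·0.28 = 0.673798 + 0.272130 = 0.945928
Of this, 0.272130 comes from 0.971894·0.28 (the bacterial infection=true cases).
Hence the posterior is 0.272130/0.945928 ≈ 0.288.

P(bacterial infection | fever, influenza) ≈ 0.288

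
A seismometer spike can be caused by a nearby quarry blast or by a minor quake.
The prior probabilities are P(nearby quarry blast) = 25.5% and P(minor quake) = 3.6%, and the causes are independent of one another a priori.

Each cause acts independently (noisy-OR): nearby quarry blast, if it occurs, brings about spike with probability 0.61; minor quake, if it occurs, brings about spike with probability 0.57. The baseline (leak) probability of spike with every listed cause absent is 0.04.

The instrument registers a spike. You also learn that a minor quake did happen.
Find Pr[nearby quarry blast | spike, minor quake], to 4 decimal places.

Pr[nearby quarry blast | spike, minor quake] ≈ 0.3284

Under noisy-OR, P(spike | causes) = 1 − (1−0.04)·∏(1−qᵢ) over the active causes.
Enumerate both values of nearby quarry blast and weight by the priors:
  P(spike | minor quake) = 0.5872×0.745 + 0.839008×0.255
        = 0.437464 + 0.213947 = 0.651411
Keeping only the nearby quarry blast-present terms gives 0.213947, so
  P(nearby quarry blast | spike, minor quake) = 0.213947 / 0.651411 ≈ 0.3284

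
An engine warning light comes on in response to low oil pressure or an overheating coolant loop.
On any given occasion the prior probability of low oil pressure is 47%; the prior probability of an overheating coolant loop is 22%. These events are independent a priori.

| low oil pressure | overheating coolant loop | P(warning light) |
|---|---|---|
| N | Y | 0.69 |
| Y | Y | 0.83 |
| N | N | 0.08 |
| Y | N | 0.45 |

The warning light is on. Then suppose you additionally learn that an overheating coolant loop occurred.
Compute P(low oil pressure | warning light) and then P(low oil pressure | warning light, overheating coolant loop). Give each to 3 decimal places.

For the numerator, keep only low oil pressure=true terms: 0.164970 + 0.085822 = 0.250792
The normalizing constant is 0.08·0.53·0.78 + 0.69·0.53·0.22 + 0.45·0.47·0.78 + 0.83·0.47·0.22 = 0.364318
Posterior = 0.250792 / 0.364318 ≈ 0.688

Now condition on the additional information:
By total probability over both values of low oil pressure:
  P(warning light | overheating coolant loop) = 0.69*0.53 + 0.83*0.47
        = 0.365700 + 0.390100 = 0.755800
Configurations with low oil pressure contribute 0.390100, so
  P(low oil pressure | warning light, overheating coolant loop) = 0.390100 / 0.755800 ≈ 0.516

P(low oil pressure | warning light) ≈ 0.688; P(low oil pressure | warning light, overheating coolant loop) ≈ 0.516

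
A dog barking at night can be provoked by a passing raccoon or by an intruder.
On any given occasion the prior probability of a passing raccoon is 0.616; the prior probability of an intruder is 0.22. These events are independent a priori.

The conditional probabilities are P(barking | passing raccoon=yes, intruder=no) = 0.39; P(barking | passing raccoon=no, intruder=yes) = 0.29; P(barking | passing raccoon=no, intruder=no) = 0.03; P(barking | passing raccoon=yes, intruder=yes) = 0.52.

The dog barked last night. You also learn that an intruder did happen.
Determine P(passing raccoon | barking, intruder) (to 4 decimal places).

P(passing raccoon | barking, intruder) ≈ 0.7420

For the numerator, keep only passing raccoon=true terms: 0.52×0.616 = 0.320320
Denominator P(barking | intruder): 0.29×0.384 + 0.52×0.616 = 0.431680
P(passing raccoon | barking, intruder) = 0.320320/0.431680 ≈ 0.7420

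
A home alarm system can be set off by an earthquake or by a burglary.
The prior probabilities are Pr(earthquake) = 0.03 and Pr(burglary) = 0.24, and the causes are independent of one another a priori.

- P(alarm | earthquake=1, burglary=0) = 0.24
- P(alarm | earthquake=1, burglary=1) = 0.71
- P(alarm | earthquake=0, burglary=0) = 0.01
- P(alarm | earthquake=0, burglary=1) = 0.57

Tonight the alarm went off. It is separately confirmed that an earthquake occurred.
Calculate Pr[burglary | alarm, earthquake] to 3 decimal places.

Pr[burglary | alarm, earthquake] ≈ 0.483

By total probability over both values of burglary:
  P(alarm | earthquake) = 0.24·0.76 + 0.71·0.24
        = 0.182400 + 0.170400 = 0.352800
Configurations with burglary contribute 0.170400, so
  P(burglary | alarm, earthquake) = 0.170400 / 0.352800 ≈ 0.483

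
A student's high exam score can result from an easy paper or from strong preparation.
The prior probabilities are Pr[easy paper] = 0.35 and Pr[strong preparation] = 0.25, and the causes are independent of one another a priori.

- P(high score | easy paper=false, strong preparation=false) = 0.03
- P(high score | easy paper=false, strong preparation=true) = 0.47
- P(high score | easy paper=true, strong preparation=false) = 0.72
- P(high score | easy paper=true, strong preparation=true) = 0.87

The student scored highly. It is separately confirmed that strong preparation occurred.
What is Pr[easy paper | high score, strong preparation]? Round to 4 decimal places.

By total probability over both values of easy paper:
  P(high score | strong preparation) = 0.47·0.65 + 0.87·0.35
        = 0.305500 + 0.304500 = 0.610000
Keeping only the easy paper-present terms gives 0.304500, so
  P(easy paper | high score, strong preparation) = 0.304500 / 0.610000 ≈ 0.4992

Pr[easy paper | high score, strong preparation] ≈ 0.4992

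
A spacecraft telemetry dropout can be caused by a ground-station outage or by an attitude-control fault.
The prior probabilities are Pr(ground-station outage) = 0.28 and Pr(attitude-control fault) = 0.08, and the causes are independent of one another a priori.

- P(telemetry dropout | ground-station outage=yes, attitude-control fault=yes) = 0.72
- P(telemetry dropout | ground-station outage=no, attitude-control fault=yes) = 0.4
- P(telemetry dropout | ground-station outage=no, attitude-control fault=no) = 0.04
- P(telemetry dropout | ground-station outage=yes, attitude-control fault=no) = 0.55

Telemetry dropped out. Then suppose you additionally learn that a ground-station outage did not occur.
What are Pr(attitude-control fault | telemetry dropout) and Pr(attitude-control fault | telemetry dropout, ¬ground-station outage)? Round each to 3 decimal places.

Pr(attitude-control fault | telemetry dropout) ≈ 0.189; Pr(attitude-control fault | telemetry dropout, ¬ground-station outage) ≈ 0.465

P(telemetry dropout) = 0.04×0.72×0.92 + 0.4×0.72×0.08 + 0.55×0.28×0.92 + 0.72×0.28×0.08 = 0.026496 + 0.023040 + 0.141680 + 0.016128 = 0.207344
Of this, 0.039168 comes from 0.023040 + 0.016128 (the attitude-control fault=true cases).
Hence the posterior is 0.039168/0.207344 ≈ 0.189.

Now condition on the additional information:
By total probability over both values of attitude-control fault:
  P(telemetry dropout | ¬ground-station outage) = 0.04*0.92 + 0.4*0.08
        = 0.036800 + 0.032000 = 0.068800
Configurations with attitude-control fault contribute 0.032000, so
  P(attitude-control fault | telemetry dropout, ¬ground-station outage) = 0.032000 / 0.068800 ≈ 0.465
Ruling out ground-station outage raises the posterior on attitude-control fault — the flip side of explaining away.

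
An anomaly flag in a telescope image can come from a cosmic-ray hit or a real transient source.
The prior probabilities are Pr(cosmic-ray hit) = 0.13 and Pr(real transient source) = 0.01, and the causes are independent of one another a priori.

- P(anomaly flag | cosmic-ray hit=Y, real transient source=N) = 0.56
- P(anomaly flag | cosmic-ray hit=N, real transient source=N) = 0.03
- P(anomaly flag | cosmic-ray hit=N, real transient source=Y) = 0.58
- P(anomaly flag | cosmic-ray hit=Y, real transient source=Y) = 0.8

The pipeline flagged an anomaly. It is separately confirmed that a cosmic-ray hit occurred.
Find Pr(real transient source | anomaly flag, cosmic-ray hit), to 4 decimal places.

Pr(real transient source | anomaly flag, cosmic-ray hit) ≈ 0.0142

Sum P(anomaly flag|·) weighted by the priors over both values of real transient source:
  P(anomaly flag | cosmic-ray hit) = 0.56*0.99 + 0.8*0.01
        = 0.554400 + 0.008000 = 0.562400
Configurations with real transient source contribute 0.008000, so
  P(real transient source | anomaly flag, cosmic-ray hit) = 0.008000 / 0.562400 ≈ 0.0142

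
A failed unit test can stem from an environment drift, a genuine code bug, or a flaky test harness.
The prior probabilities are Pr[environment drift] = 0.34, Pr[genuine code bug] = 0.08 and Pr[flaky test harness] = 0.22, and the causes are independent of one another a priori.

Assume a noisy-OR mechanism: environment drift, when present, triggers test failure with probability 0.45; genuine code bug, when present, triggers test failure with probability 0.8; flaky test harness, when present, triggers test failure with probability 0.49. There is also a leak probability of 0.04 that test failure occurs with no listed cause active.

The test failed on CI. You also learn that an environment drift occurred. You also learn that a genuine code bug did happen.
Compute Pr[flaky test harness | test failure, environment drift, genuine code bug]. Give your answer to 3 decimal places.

Under noisy-OR, P(test failure | causes) = 1 − (1−0.04)·∏(1−qᵢ) over the active causes.
By total probability over both values of flaky test harness:
  P(test failure | environment drift, genuine code bug) = 0.8944·0.78 + 0.946144·0.22
        = 0.697632 + 0.208152 = 0.905784
Configurations with flaky test harness contribute 0.208152, so
  P(flaky test harness | test failure, environment drift, genuine code bug) = 0.208152 / 0.905784 ≈ 0.230

Pr[flaky test harness | test failure, environment drift, genuine code bug] ≈ 0.230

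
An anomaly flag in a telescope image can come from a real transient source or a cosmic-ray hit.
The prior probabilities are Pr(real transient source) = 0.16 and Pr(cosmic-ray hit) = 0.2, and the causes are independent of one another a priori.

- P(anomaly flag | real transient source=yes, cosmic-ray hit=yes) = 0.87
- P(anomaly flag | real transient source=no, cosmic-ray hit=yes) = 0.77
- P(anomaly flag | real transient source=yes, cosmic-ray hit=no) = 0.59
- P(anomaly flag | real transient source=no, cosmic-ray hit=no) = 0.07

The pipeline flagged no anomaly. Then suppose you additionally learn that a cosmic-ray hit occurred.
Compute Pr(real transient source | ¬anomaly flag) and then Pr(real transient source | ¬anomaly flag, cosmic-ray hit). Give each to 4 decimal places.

Pr(real transient source | ¬anomaly flag) ≈ 0.0786; Pr(real transient source | ¬anomaly flag, cosmic-ray hit) ≈ 0.0972

Enumerate the 4 (real transient source, cosmic-ray hit) configurations and weight by the priors:
  P(¬anomaly flag) = 0.93*0.84*0.8 + 0.23*0.84*0.2 + 0.41*0.16*0.8 + 0.13*0.16*0.2
        = 0.624960 + 0.038640 + 0.052480 + 0.004160 = 0.720240
Keeping only the real transient source-present terms gives 0.056640, so
  P(real transient source | ¬anomaly flag) = 0.056640 / 0.720240 ≈ 0.0786

With the extra evidence:
P(¬anomaly flag | cosmic-ray hit) = 0.23×0.84 + 0.13×0.16 = 0.193200 + 0.020800 = 0.214000
The real transient source-present share is 0.13×0.16 = 0.020800.
Hence the posterior is 0.020800/0.214000 ≈ 0.0972.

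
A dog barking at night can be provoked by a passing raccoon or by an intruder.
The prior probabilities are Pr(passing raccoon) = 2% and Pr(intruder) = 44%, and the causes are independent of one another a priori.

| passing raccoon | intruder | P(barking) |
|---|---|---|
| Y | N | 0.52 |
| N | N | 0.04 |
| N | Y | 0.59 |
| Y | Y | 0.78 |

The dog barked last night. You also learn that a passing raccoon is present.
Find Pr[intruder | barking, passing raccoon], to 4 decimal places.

Pr[intruder | barking, passing raccoon] ≈ 0.5410

Numerator (weight on configurations with intruder): 0.78·0.44 = 0.343200
The normalizing constant is 0.52·0.56 + 0.78·0.44 = 0.634400
Posterior = 0.343200 / 0.634400 ≈ 0.5410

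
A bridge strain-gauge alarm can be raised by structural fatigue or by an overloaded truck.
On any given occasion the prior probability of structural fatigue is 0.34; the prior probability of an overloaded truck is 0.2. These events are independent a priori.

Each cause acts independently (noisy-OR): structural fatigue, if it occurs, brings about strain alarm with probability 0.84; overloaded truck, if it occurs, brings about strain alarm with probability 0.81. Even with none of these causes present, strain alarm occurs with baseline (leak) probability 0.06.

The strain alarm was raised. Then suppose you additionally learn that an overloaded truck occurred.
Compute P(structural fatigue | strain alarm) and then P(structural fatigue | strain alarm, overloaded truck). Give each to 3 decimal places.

Under noisy-OR, P(strain alarm | causes) = 1 − (1−0.06)·∏(1−qᵢ) over the active causes.
Numerator (weight on configurations with structural fatigue): 0.231091 + 0.066057 = 0.297148
The normalizing constant is 0.06*0.66*0.8 + 0.8214*0.66*0.2 + 0.8496*0.34*0.8 + 0.971424*0.34*0.2 = 0.437253
Posterior = 0.297148 / 0.437253 ≈ 0.680

With the extra evidence:
For the numerator, keep only structural fatigue=true terms: 0.971424*0.34 = 0.330284
The normalizing constant is 0.8214*0.66 + 0.971424*0.34 = 0.872408
Posterior = 0.330284 / 0.872408 ≈ 0.379
Conditioning on overloaded truck lowers the posterior on structural fatigue: the classic explaining-away effect in a common-effect structure.

P(structural fatigue | strain alarm) ≈ 0.680; P(structural fatigue | strain alarm, overloaded truck) ≈ 0.379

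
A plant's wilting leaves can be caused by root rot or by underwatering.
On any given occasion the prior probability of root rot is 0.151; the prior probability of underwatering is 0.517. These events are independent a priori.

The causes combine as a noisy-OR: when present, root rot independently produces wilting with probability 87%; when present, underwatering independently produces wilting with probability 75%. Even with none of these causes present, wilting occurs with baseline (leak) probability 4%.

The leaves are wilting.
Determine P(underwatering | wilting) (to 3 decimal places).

P(underwatering | wilting) ≈ 0.836

Under noisy-OR, P(wilting | causes) = 1 − (1−0.04)·∏(1−qᵢ) over the active causes.
P(wilting) = 0.04·0.849·0.483 + 0.76·0.849·0.517 + 0.8752·0.151·0.483 + 0.9688·0.151·0.517 = 0.016403 + 0.333589 + 0.063831 + 0.075631 = 0.489454
Restricting to configurations with underwatering present: 0.333589 + 0.075631 = 0.409220.
So P(underwatering | wilting) = 0.409220/0.489454 ≈ 0.836.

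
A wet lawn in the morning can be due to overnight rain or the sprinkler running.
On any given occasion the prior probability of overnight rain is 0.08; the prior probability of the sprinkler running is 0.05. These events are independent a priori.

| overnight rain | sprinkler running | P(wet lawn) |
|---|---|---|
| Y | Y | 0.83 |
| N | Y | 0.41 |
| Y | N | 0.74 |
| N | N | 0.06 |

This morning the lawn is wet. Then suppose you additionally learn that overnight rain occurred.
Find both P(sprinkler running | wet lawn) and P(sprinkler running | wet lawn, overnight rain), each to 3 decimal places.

For the numerator, keep only sprinkler running=true terms: 0.018860 + 0.003320 = 0.022180
Denominator P(wet lawn): 0.06*0.92*0.95 + 0.41*0.92*0.05 + 0.74*0.08*0.95 + 0.83*0.08*0.05 = 0.130860
P(sprinkler running | wet lawn) = 0.022180/0.130860 ≈ 0.169

Now condition on the additional information:
Numerator (weight on configurations with sprinkler running): 0.83·0.05 = 0.041500
Denominator P(wet lawn | overnight rain): 0.74·0.95 + 0.83·0.05 = 0.744500
P(sprinkler running | wet lawn, overnight rain) = 0.041500/0.744500 ≈ 0.056

P(sprinkler running | wet lawn) ≈ 0.169; P(sprinkler running | wet lawn, overnight rain) ≈ 0.056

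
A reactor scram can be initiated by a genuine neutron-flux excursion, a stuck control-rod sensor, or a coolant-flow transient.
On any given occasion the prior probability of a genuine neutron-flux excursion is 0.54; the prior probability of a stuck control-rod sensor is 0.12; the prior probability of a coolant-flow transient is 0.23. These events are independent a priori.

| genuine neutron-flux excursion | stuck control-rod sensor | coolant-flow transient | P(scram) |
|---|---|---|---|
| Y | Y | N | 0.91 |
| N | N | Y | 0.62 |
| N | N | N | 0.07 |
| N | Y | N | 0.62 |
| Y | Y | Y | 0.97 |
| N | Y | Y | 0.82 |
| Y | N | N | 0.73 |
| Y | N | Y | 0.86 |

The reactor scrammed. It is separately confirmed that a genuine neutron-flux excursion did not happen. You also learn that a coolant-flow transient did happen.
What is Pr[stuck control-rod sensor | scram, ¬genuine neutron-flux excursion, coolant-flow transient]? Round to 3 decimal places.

Pr[stuck control-rod sensor | scram, ¬genuine neutron-flux excursion, coolant-flow transient] ≈ 0.153

Sum P(scram|·) weighted by the priors over both values of stuck control-rod sensor:
  P(scram | ¬genuine neutron-flux excursion, coolant-flow transient) = 0.62*0.88 + 0.82*0.12
        = 0.545600 + 0.098400 = 0.644000
Keeping only the stuck control-rod sensor-present terms gives 0.098400, so
  P(stuck control-rod sensor | scram, ¬genuine neutron-flux excursion, coolant-flow transient) = 0.098400 / 0.644000 ≈ 0.153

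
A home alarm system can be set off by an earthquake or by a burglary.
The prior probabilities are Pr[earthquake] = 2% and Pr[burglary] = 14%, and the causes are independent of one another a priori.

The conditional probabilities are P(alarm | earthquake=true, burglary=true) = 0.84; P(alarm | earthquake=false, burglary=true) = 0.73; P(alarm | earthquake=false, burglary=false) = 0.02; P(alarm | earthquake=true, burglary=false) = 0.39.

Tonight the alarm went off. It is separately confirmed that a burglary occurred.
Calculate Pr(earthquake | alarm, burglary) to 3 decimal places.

P(alarm | burglary) = 0.73×0.98 + 0.84×0.02 = 0.715400 + 0.016800 = 0.732200
Of this, 0.016800 comes from 0.84×0.02 (the earthquake=true cases).
Hence the posterior is 0.016800/0.732200 ≈ 0.023.

Pr(earthquake | alarm, burglary) ≈ 0.023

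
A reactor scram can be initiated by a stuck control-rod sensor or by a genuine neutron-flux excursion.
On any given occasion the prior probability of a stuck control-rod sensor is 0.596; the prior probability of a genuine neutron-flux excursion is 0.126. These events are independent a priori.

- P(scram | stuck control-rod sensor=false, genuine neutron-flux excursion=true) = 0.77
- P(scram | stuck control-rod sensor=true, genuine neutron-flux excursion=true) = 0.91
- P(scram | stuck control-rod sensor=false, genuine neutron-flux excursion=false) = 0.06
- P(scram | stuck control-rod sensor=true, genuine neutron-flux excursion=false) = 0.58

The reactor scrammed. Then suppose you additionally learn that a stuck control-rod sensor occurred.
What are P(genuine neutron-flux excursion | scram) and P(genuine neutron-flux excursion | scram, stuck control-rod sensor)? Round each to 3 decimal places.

P(genuine neutron-flux excursion | scram) ≈ 0.250; P(genuine neutron-flux excursion | scram, stuck control-rod sensor) ≈ 0.184

Numerator (weight on configurations with genuine neutron-flux excursion): 0.039196 + 0.068337 = 0.107533
Normalizer over all consistent configurations: 0.06×0.404×0.874 + 0.77×0.404×0.126 + 0.58×0.596×0.874 + 0.91×0.596×0.126 = 0.430843
P(genuine neutron-flux excursion | scram) = 0.107533/0.430843 ≈ 0.250

Now also conditioning on stuck control-rod sensor=true:
Sum P(scram|·) weighted by the priors over both values of genuine neutron-flux excursion:
  P(scram | stuck control-rod sensor) = 0.58×0.874 + 0.91×0.126
        = 0.506920 + 0.114660 = 0.621580
The terms with genuine neutron-flux excursion present sum to 0.114660, so
  P(genuine neutron-flux excursion | scram, stuck control-rod sensor) = 0.114660 / 0.621580 ≈ 0.184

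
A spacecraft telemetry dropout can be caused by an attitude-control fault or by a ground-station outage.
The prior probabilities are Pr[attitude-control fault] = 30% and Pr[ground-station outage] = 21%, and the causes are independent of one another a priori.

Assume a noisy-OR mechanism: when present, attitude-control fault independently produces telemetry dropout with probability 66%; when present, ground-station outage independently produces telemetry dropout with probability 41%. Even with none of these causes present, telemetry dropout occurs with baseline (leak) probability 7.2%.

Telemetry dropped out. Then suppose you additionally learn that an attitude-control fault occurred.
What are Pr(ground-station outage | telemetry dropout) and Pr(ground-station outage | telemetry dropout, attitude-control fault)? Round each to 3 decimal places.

Under noisy-OR, P(telemetry dropout | causes) = 1 − (1−0.072)·∏(1−qᵢ) over the active causes.
For the numerator, keep only ground-station outage=true terms: 0.066515 + 0.051272 = 0.117787
The normalizing constant is 0.072×0.7×0.79 + 0.45248×0.7×0.21 + 0.68448×0.3×0.79 + 0.813843×0.3×0.21 = 0.319825
Posterior = 0.117787 / 0.319825 ≈ 0.368

With the extra evidence:
P(telemetry dropout | attitude-control fault) = 0.68448*0.79 + 0.813843*0.21 = 0.540739 + 0.170907 = 0.711646
The ground-station outage-present share is 0.813843*0.21 = 0.170907.
P(ground-station outage | telemetry dropout, attitude-control fault) = 0.170907 / 0.711646 ≈ 0.240
Conditioning on attitude-control fault lowers the posterior on ground-station outage: the classic explaining-away effect in a common-effect structure.

Pr(ground-station outage | telemetry dropout) ≈ 0.368; Pr(ground-station outage | telemetry dropout, attitude-control fault) ≈ 0.240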